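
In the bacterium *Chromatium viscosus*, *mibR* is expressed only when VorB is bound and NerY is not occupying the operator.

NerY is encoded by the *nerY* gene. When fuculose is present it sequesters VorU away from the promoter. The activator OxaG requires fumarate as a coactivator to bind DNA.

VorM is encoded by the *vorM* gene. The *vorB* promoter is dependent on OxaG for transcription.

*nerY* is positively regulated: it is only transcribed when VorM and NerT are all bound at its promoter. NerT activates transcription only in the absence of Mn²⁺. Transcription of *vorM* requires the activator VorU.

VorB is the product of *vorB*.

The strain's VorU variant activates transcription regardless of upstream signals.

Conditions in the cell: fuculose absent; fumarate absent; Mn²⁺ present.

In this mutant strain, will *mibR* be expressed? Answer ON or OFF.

OFF

Fumarate is absent, so OxaG is inactive.
Required activator OxaG is absent, so *vorB* is not transcribed.
So VorB is not produced.
VorU is constitutively active in this strain.
No repressor is bound and VorU is active, so *vorM* is transcribed.
So VorM is produced and active.
Mn²⁺ is present, so NerT is inactive.
Required activator NerT is absent, so *nerY* is not transcribed.
So NerY is not produced.
Required activator VorB is absent, so *mibR* is not transcribed.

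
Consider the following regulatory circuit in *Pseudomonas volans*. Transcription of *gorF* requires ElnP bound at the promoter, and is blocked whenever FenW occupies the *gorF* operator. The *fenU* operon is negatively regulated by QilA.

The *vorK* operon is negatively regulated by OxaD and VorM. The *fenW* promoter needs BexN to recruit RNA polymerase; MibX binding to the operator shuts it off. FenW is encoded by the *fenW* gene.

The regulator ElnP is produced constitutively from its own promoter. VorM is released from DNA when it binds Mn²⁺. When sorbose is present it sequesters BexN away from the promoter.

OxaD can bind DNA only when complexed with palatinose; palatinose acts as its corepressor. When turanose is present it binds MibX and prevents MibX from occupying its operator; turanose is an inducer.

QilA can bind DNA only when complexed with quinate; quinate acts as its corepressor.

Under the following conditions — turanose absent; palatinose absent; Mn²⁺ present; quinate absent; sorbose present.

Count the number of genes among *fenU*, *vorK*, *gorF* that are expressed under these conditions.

Quinate is absent, so QilA is inactive.
With no repressor bound, *fenU* is transcribed.
→ *fenU* is ON.
Palatinose is absent, so OxaD is inactive.
Mn²⁺ is present, so VorM is inactive.
With no repressor bound, *vorK* is transcribed.
→ *vorK* is ON.
ElnP is produced constitutively and is active.
Sorbose is present, so BexN is inactive.
Turanose is absent, so MibX is active.
With repressor MibX bound, *fenW* is not transcribed.
So FenW is not produced.
No repressor is bound and ElnP is active, so *gorF* is transcribed.
→ *gorF* is ON.
3 of the 3 genes are transcribed.

3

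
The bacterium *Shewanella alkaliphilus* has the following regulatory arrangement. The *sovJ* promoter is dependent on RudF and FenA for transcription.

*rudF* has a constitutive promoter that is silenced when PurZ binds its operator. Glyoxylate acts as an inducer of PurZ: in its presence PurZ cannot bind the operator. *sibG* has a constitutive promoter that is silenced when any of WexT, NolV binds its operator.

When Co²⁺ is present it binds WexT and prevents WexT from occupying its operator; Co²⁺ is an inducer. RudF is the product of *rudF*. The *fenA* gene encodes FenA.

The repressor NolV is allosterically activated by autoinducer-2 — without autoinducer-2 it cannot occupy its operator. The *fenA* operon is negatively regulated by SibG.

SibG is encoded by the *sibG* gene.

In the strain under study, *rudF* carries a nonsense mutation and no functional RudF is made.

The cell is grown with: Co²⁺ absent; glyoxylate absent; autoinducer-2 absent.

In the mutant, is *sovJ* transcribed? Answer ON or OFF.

RudF is non-functional in this strain, so it has no effect.
Co²⁺ is absent, so WexT is active.
Autoinducer-2 is absent, so NolV is inactive.
With repressor WexT bound, *sibG* is not transcribed.
So SibG is not produced.
With no repressor bound, *fenA* is transcribed.
So FenA is produced and active.
Required activator RudF is absent, so *sovJ* is not transcribed.

OFF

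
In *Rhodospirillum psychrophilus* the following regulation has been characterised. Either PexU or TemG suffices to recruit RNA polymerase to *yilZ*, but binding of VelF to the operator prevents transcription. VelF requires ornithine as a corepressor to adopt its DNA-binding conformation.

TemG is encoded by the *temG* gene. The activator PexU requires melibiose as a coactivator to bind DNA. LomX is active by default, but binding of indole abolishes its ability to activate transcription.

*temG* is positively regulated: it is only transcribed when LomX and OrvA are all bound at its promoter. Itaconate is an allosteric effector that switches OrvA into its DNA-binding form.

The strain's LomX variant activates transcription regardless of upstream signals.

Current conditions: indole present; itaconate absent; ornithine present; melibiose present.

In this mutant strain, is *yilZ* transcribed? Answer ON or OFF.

OFF

Ornithine is present, so VelF is active.
Melibiose is present, so PexU is active.
LomX is constitutively active in this strain.
Itaconate is absent, so OrvA is inactive.
Required activator OrvA is absent, so *temG* is not transcribed.
So TemG is not produced.
With repressor VelF bound, *yilZ* is not transcribed.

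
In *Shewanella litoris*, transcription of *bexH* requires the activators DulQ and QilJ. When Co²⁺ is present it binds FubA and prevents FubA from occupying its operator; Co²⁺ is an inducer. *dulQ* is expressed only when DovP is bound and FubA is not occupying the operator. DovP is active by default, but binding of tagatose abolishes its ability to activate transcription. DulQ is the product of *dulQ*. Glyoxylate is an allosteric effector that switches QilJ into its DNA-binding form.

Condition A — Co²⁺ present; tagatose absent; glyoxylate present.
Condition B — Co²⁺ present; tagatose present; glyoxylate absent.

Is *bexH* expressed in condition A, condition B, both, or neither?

A only

Condition A:
Co²⁺ is present, so FubA is inactive.
Tagatose is absent, so DovP is active.
No repressor is bound and DovP is active, so *dulQ* is transcribed.
So DulQ is produced and active.
Glyoxylate is present, so QilJ is active.
No repressor is bound and DulQ and QilJ are active, so *bexH* is transcribed.
→ *bexH* is ON in A.
Condition B:
Co²⁺ is present, so FubA is inactive.
Tagatose is present, so DovP is inactive.
Required activator DovP is absent, so *dulQ* is not transcribed.
So DulQ is not produced.
Glyoxylate is absent, so QilJ is inactive.
Required activator DulQ is absent, so *bexH* is not transcribed.
→ *bexH* is OFF in B.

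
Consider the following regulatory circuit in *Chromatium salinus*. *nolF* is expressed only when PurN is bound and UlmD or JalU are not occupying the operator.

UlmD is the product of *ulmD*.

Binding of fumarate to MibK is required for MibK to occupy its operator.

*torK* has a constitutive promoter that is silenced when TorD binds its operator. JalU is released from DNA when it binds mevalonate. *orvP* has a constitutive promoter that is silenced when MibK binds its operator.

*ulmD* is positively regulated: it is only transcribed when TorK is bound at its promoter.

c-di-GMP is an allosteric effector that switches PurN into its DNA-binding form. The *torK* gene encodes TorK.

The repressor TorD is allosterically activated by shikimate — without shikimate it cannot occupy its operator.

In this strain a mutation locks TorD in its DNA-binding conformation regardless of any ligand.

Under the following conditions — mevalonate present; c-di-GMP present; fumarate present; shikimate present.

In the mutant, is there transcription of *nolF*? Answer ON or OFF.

TorD is constitutively active in this strain.
With repressor TorD bound, *torK* is not transcribed.
So TorK is not produced.
Required activator TorK is absent, so *ulmD* is not transcribed.
So UlmD is not produced.
c-di-GMP is present, so PurN is active.
Mevalonate is present, so JalU is inactive.
No repressor is bound and PurN is active, so *nolF* is transcribed.

ON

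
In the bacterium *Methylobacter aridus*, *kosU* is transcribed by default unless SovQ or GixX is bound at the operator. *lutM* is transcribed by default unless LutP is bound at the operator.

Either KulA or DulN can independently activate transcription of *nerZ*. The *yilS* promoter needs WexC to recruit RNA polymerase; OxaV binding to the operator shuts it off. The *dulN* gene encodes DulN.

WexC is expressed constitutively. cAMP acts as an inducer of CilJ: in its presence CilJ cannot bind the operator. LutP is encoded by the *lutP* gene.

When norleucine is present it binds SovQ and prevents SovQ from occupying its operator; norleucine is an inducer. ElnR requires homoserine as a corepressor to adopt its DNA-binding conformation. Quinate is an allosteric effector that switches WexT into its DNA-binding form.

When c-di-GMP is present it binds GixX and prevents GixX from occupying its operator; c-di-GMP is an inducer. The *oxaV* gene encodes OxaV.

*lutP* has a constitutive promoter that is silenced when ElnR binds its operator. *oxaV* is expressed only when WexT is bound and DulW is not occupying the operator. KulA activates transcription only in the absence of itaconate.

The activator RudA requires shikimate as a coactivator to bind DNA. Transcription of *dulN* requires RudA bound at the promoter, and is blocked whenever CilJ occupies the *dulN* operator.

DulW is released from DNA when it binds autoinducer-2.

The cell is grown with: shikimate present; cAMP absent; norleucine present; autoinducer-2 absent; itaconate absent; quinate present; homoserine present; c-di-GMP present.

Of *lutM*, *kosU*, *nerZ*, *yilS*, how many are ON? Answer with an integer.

4

Homoserine is present, so ElnR is active.
With repressor ElnR bound, *lutP* is not transcribed.
So LutP is not produced.
With no repressor bound, *lutM* is transcribed.
→ *lutM* is ON.
Norleucine is present, so SovQ is inactive.
c-di-GMP is present, so GixX is inactive.
With no repressor bound, *kosU* is transcribed.
→ *kosU* is ON.
Itaconate is absent, so KulA is active.
cAMP is absent, so CilJ is active.
Shikimate is present, so RudA is active.
With repressor CilJ bound, *dulN* is not transcribed.
So DulN is not produced.
Activator KulA is present, so *nerZ* is transcribed.
→ *nerZ* is ON.
Autoinducer-2 is absent, so DulW is active.
Quinate is present, so WexT is active.
With repressor DulW bound, *oxaV* is not transcribed.
So OxaV is not produced.
WexC is produced constitutively and is active.
No repressor is bound and WexC is active, so *yilS* is transcribed.
→ *yilS* is ON.
4 of the 4 genes are transcribed.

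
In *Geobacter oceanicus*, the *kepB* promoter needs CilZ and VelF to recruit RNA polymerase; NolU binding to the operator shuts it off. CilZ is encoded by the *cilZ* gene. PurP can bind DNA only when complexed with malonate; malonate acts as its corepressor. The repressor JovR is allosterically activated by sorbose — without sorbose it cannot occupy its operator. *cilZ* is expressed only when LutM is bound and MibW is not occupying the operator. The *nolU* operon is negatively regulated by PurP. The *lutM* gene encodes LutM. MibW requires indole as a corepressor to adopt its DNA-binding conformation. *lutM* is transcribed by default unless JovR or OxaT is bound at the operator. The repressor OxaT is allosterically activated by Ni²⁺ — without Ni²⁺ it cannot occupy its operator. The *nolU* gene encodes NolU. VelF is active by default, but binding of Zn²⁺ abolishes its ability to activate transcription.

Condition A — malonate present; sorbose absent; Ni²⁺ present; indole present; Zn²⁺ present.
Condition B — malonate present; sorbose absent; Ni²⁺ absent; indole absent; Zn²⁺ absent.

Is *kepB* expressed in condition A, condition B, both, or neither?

B only

Condition A:
Malonate is present, so PurP is active.
With repressor PurP bound, *nolU* is not transcribed.
So NolU is not produced.
Sorbose is absent, so JovR is inactive.
Ni²⁺ is present, so OxaT is active.
With repressor OxaT bound, *lutM* is not transcribed.
So LutM is not produced.
Indole is present, so MibW is active.
With repressor MibW bound, *cilZ* is not transcribed.
So CilZ is not produced.
Zn²⁺ is present, so VelF is inactive.
Required activator CilZ is absent, so *kepB* is not transcribed.
→ *kepB* is OFF in A.
Condition B:
Malonate is present, so PurP is active.
With repressor PurP bound, *nolU* is not transcribed.
So NolU is not produced.
Sorbose is absent, so JovR is inactive.
Ni²⁺ is absent, so OxaT is inactive.
With no repressor bound, *lutM* is transcribed.
So LutM is produced and active.
Indole is absent, so MibW is inactive.
No repressor is bound and LutM is active, so *cilZ* is transcribed.
So CilZ is produced and active.
Zn²⁺ is absent, so VelF is active.
No repressor is bound and CilZ and VelF are active, so *kepB* is transcribed.
→ *kepB* is ON in B.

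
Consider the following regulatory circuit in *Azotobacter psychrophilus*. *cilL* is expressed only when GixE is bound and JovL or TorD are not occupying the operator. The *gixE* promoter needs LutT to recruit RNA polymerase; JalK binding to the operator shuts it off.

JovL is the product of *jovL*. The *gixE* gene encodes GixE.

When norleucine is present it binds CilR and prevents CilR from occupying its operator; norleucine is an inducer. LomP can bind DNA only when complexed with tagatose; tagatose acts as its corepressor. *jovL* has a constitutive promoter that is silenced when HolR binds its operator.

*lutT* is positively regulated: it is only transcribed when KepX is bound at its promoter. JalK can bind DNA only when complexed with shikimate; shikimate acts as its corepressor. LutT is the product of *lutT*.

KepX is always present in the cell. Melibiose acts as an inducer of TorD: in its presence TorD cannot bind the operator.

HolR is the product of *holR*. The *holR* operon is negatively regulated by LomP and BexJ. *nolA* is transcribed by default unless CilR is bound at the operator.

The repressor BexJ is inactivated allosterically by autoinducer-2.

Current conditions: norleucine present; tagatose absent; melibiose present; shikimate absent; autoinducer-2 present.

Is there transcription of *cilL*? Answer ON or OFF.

Tagatose is absent, so LomP is inactive.
Autoinducer-2 is present, so BexJ is inactive.
With no repressor bound, *holR* is transcribed.
So HolR is produced and active.
With repressor HolR bound, *jovL* is not transcribed.
So JovL is not produced.
Melibiose is present, so TorD is inactive.
KepX is produced constitutively and is active.
No repressor is bound and KepX is active, so *lutT* is transcribed.
So LutT is produced and active.
Shikimate is absent, so JalK is inactive.
No repressor is bound and LutT is active, so *gixE* is transcribed.
So GixE is produced and active.
No repressor is bound and GixE is active, so *cilL* is transcribed.

ON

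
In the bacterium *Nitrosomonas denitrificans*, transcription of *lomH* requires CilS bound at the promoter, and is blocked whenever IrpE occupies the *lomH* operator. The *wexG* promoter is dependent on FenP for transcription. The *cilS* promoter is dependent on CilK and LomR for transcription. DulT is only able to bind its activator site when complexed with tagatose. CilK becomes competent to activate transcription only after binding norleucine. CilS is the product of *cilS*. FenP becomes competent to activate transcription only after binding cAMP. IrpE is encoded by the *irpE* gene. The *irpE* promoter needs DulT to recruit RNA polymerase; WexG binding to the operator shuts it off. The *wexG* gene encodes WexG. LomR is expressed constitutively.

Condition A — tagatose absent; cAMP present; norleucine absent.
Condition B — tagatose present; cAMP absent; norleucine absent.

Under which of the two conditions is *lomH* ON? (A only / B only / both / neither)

Condition A:
Tagatose is absent, so DulT is inactive.
cAMP is present, so FenP is active.
No repressor is bound and FenP is active, so *wexG* is transcribed.
So WexG is produced and active.
With repressor WexG bound, *irpE* is not transcribed.
So IrpE is not produced.
Norleucine is absent, so CilK is inactive.
LomR is produced constitutively and is active.
Required activator CilK is absent, so *cilS* is not transcribed.
So CilS is not produced.
Required activator CilS is absent, so *lomH* is not transcribed.
→ *lomH* is OFF in A.
Condition B:
Tagatose is present, so DulT is active.
cAMP is absent, so FenP is inactive.
Required activator FenP is absent, so *wexG* is not transcribed.
So WexG is not produced.
No repressor is bound and DulT is active, so *irpE* is transcribed.
So IrpE is produced and active.
Norleucine is absent, so CilK is inactive.
LomR is produced constitutively and is active.
Required activator CilK is absent, so *cilS* is not transcribed.
So CilS is not produced.
With repressor IrpE bound, *lomH* is not transcribed.
→ *lomH* is OFF in B.

neither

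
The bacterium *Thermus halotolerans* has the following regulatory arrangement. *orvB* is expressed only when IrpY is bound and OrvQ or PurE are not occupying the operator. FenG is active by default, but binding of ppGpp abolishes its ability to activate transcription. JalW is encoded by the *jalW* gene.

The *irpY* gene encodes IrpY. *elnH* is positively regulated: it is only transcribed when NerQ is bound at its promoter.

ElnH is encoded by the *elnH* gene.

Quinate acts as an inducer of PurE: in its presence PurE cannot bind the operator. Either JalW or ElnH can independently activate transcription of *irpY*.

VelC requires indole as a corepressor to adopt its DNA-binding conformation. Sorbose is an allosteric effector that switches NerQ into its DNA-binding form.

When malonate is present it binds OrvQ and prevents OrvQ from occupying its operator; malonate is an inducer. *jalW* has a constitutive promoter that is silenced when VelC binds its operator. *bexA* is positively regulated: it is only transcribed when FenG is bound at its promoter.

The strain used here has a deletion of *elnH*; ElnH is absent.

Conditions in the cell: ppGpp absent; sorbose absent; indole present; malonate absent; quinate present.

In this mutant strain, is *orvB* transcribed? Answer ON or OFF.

OFF

Indole is present, so VelC is active.
With repressor VelC bound, *jalW* is not transcribed.
So JalW is not produced.
ElnH is non-functional in this strain, so it has no effect.
No activator is available at the *irpY* promoter, so *irpY* is not transcribed.
So IrpY is not produced.
Malonate is absent, so OrvQ is active.
Quinate is present, so PurE is inactive.
With repressor OrvQ bound, *orvB* is not transcribed.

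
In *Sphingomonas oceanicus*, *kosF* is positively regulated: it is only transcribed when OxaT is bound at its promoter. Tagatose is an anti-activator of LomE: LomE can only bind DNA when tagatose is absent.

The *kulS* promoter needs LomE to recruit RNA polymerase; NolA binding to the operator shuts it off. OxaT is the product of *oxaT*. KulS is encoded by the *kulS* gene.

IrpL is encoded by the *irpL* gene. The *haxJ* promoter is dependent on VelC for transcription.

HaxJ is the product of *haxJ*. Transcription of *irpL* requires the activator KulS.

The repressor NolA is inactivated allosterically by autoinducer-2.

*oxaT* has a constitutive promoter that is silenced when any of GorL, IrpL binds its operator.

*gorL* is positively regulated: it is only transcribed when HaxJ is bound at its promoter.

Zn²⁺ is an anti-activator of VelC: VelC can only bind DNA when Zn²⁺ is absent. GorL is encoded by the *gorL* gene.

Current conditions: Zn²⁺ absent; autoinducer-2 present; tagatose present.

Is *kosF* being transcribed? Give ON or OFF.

OFF

Zn²⁺ is absent, so VelC is active.
No repressor is bound and VelC is active, so *haxJ* is transcribed.
So HaxJ is produced and active.
No repressor is bound and HaxJ is active, so *gorL* is transcribed.
So GorL is produced and active.
Tagatose is present, so LomE is inactive.
Autoinducer-2 is present, so NolA is inactive.
Required activator LomE is absent, so *kulS* is not transcribed.
So KulS is not produced.
Required activator KulS is absent, so *irpL* is not transcribed.
So IrpL is not produced.
With repressor GorL bound, *oxaT* is not transcribed.
So OxaT is not produced.
Required activator OxaT is absent, so *kosF* is not transcribed.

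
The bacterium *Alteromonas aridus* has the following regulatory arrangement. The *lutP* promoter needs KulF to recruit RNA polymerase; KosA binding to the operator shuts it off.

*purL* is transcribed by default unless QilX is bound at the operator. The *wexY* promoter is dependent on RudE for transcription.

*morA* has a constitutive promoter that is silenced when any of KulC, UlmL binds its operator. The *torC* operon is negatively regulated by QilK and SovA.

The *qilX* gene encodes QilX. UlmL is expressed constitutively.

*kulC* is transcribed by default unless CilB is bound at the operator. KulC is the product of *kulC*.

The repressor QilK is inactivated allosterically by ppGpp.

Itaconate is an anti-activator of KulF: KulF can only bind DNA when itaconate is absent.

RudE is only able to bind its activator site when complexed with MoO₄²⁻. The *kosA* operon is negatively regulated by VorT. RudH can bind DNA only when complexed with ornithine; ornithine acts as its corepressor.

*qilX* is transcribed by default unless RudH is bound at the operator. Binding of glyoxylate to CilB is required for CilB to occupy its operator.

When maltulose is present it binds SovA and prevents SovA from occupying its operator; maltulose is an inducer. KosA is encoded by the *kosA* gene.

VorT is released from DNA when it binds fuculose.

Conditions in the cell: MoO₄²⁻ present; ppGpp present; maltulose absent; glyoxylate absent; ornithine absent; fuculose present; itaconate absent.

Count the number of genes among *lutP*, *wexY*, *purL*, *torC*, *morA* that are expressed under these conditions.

Fuculose is present, so VorT is inactive.
With no repressor bound, *kosA* is transcribed.
So KosA is produced and active.
Itaconate is absent, so KulF is active.
With repressor KosA bound, *lutP* is not transcribed.
→ *lutP* is OFF.
MoO₄²⁻ is present, so RudE is active.
No repressor is bound and RudE is active, so *wexY* is transcribed.
→ *wexY* is ON.
Ornithine is absent, so RudH is inactive.
With no repressor bound, *qilX* is transcribed.
So QilX is produced and active.
With repressor QilX bound, *purL* is not transcribed.
→ *purL* is OFF.
ppGpp is present, so QilK is inactive.
Maltulose is absent, so SovA is active.
With repressor SovA bound, *torC* is not transcribed.
→ *torC* is OFF.
Glyoxylate is absent, so CilB is inactive.
With no repressor bound, *kulC* is transcribed.
So KulC is produced and active.
UlmL is produced constitutively and is active.
With repressor KulC bound, *morA* is not transcribed.
→ *morA* is OFF.
1 of the 5 genes is transcribed.

1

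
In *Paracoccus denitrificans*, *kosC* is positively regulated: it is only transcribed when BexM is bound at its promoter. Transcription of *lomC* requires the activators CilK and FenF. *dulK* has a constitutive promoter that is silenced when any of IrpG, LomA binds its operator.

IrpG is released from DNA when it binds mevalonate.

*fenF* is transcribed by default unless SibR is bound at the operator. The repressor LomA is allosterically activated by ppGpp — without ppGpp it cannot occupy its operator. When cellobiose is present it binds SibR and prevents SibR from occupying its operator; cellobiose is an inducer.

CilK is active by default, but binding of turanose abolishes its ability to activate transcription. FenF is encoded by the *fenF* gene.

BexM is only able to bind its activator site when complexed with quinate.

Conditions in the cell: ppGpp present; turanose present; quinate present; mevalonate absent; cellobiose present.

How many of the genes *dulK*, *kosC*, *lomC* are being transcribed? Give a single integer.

Mevalonate is absent, so IrpG is active.
ppGpp is present, so LomA is active.
With repressor IrpG bound, *dulK* is not transcribed.
→ *dulK* is OFF.
Quinate is present, so BexM is active.
No repressor is bound and BexM is active, so *kosC* is transcribed.
→ *kosC* is ON.
Turanose is present, so CilK is inactive.
Cellobiose is present, so SibR is inactive.
With no repressor bound, *fenF* is transcribed.
So FenF is produced and active.
Required activator CilK is absent, so *lomC* is not transcribed.
→ *lomC* is OFF.
1 of the 3 genes is transcribed.

1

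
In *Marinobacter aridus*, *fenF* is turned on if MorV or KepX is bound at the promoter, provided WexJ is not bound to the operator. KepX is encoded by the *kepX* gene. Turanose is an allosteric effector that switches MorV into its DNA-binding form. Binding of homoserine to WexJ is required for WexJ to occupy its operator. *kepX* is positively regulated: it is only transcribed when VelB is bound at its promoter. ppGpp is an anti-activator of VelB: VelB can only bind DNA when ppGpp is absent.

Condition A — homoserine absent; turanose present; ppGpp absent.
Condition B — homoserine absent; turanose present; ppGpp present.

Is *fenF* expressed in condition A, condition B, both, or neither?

both

Condition A:
Homoserine is absent, so WexJ is inactive.
Turanose is present, so MorV is active.
ppGpp is absent, so VelB is active.
No repressor is bound and VelB is active, so *kepX* is transcribed.
So KepX is produced and active.
Activator MorV is present, so *fenF* is transcribed.
→ *fenF* is ON in A.
Condition B:
Homoserine is absent, so WexJ is inactive.
Turanose is present, so MorV is active.
ppGpp is present, so VelB is inactive.
Required activator VelB is absent, so *kepX* is not transcribed.
So KepX is not produced.
Activator MorV is present, so *fenF* is transcribed.
→ *fenF* is ON in B.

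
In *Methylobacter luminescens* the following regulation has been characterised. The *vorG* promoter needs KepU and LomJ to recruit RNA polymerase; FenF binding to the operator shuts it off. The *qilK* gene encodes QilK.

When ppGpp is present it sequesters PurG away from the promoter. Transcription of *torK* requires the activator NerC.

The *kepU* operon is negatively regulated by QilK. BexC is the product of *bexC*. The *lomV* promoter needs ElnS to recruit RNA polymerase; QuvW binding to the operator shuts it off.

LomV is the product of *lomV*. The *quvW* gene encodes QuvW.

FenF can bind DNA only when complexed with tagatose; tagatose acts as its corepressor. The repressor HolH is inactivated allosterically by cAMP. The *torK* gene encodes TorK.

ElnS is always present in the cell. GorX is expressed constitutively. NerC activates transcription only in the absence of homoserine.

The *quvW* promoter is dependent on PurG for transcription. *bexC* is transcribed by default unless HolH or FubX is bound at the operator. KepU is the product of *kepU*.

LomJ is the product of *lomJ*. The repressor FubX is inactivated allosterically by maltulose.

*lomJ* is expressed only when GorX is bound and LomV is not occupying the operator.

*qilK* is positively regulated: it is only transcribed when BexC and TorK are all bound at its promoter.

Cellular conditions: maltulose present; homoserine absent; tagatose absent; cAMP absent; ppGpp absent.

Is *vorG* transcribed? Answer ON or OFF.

ON

Tagatose is absent, so FenF is inactive.
cAMP is absent, so HolH is active.
Maltulose is present, so FubX is inactive.
With repressor HolH bound, *bexC* is not transcribed.
So BexC is not produced.
Homoserine is absent, so NerC is active.
No repressor is bound and NerC is active, so *torK* is transcribed.
So TorK is produced and active.
Required activator BexC is absent, so *qilK* is not transcribed.
So QilK is not produced.
With no repressor bound, *kepU* is transcribed.
So KepU is produced and active.
GorX is produced constitutively and is active.
ElnS is produced constitutively and is active.
ppGpp is absent, so PurG is active.
No repressor is bound and PurG is active, so *quvW* is transcribed.
So QuvW is produced and active.
With repressor QuvW bound, *lomV* is not transcribed.
So LomV is not produced.
No repressor is bound and GorX is active, so *lomJ* is transcribed.
So LomJ is produced and active.
No repressor is bound and KepU and LomJ are active, so *vorG* is transcribed.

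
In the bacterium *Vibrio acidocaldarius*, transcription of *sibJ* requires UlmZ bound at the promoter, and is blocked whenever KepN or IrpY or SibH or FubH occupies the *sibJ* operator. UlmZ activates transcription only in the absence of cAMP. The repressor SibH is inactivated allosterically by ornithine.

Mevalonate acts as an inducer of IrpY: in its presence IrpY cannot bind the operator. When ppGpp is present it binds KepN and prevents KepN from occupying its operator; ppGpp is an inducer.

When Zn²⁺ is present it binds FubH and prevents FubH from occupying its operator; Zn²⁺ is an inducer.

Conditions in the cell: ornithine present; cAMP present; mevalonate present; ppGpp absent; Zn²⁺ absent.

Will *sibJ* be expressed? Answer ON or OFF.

OFF

cAMP is present, so UlmZ is inactive.
ppGpp is absent, so KepN is active.
Mevalonate is present, so IrpY is inactive.
Ornithine is present, so SibH is inactive.
Zn²⁺ is absent, so FubH is active.
With repressor KepN bound, *sibJ* is not transcribed.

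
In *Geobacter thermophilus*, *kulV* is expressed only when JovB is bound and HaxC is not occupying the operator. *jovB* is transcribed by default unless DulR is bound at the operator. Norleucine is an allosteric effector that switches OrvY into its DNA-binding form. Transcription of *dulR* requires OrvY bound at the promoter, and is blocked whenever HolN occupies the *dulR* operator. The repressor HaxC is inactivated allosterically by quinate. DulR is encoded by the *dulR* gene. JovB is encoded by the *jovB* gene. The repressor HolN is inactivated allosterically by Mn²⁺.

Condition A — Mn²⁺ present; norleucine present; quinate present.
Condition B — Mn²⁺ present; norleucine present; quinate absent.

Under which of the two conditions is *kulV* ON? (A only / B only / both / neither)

neither

Condition A:
Mn²⁺ is present, so HolN is inactive.
Norleucine is present, so OrvY is active.
No repressor is bound and OrvY is active, so *dulR* is transcribed.
So DulR is produced and active.
With repressor DulR bound, *jovB* is not transcribed.
So JovB is not produced.
Quinate is present, so HaxC is inactive.
Required activator JovB is absent, so *kulV* is not transcribed.
→ *kulV* is OFF in A.
Condition B:
Mn²⁺ is present, so HolN is inactive.
Norleucine is present, so OrvY is active.
No repressor is bound and OrvY is active, so *dulR* is transcribed.
So DulR is produced and active.
With repressor DulR bound, *jovB* is not transcribed.
So JovB is not produced.
Quinate is absent, so HaxC is active.
With repressor HaxC bound, *kulV* is not transcribed.
→ *kulV* is OFF in B.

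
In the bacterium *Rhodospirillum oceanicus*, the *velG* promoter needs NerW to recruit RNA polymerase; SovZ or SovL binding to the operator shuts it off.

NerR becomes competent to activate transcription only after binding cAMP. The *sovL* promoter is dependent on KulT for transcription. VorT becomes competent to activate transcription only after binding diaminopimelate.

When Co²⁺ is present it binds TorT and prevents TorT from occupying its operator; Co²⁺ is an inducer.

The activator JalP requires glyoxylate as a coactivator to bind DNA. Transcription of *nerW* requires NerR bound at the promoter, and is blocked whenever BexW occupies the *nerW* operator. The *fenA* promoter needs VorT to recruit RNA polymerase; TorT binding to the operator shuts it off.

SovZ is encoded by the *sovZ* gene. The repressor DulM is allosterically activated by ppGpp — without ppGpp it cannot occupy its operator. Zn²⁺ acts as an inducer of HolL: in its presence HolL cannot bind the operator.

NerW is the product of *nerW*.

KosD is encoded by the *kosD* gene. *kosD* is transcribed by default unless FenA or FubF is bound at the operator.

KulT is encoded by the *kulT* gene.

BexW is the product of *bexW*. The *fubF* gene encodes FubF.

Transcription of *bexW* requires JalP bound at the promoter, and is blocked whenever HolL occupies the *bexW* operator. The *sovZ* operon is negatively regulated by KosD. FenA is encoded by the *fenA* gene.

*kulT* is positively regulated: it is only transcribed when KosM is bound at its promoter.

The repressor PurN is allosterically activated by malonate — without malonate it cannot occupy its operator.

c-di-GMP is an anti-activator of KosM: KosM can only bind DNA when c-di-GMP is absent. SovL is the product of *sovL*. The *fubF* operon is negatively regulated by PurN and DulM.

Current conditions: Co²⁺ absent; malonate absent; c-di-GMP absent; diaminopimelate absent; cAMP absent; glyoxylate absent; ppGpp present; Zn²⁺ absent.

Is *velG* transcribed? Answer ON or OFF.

Co²⁺ is absent, so TorT is active.
Diaminopimelate is absent, so VorT is inactive.
With repressor TorT bound, *fenA* is not transcribed.
So FenA is not produced.
Malonate is absent, so PurN is inactive.
ppGpp is present, so DulM is active.
With repressor DulM bound, *fubF* is not transcribed.
So FubF is not produced.
With no repressor bound, *kosD* is transcribed.
So KosD is produced and active.
With repressor KosD bound, *sovZ* is not transcribed.
So SovZ is not produced.
Glyoxylate is absent, so JalP is inactive.
Zn²⁺ is absent, so HolL is active.
With repressor HolL bound, *bexW* is not transcribed.
So BexW is not produced.
cAMP is absent, so NerR is inactive.
Required activator NerR is absent, so *nerW* is not transcribed.
So NerW is not produced.
c-di-GMP is absent, so KosM is active.
No repressor is bound and KosM is active, so *kulT* is transcribed.
So KulT is produced and active.
No repressor is bound and KulT is active, so *sovL* is transcribed.
So SovL is produced and active.
With repressor SovL bound, *velG* is not transcribed.

OFF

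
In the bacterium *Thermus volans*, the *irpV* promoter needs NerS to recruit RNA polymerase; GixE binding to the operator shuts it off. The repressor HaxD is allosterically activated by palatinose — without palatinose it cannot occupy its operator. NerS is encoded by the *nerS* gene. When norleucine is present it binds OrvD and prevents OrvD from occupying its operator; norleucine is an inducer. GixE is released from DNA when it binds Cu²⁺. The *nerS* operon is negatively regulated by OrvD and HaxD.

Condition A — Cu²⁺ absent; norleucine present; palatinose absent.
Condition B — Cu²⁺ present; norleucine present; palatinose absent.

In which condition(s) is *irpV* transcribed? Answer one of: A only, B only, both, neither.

B only

Condition A:
Cu²⁺ is absent, so GixE is active.
Norleucine is present, so OrvD is inactive.
Palatinose is absent, so HaxD is inactive.
With no repressor bound, *nerS* is transcribed.
So NerS is produced and active.
With repressor GixE bound, *irpV* is not transcribed.
→ *irpV* is OFF in A.
Condition B:
Cu²⁺ is present, so GixE is inactive.
Norleucine is present, so OrvD is inactive.
Palatinose is absent, so HaxD is inactive.
With no repressor bound, *nerS* is transcribed.
So NerS is produced and active.
No repressor is bound and NerS is active, so *irpV* is transcribed.
→ *irpV* is ON in B.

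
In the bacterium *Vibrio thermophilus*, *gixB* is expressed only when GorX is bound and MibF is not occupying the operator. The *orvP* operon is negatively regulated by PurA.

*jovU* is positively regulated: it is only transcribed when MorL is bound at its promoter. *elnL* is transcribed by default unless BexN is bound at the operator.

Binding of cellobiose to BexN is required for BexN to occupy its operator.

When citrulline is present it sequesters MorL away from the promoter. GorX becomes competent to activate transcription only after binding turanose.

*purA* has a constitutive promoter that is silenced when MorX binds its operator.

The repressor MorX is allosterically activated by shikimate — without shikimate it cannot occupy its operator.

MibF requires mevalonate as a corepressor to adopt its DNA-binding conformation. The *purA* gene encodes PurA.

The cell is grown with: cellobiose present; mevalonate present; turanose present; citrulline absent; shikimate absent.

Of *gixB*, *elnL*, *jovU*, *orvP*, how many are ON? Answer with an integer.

1

Turanose is present, so GorX is active.
Mevalonate is present, so MibF is active.
With repressor MibF bound, *gixB* is not transcribed.
→ *gixB* is OFF.
Cellobiose is present, so BexN is active.
With repressor BexN bound, *elnL* is not transcribed.
→ *elnL* is OFF.
Citrulline is absent, so MorL is active.
No repressor is bound and MorL is active, so *jovU* is transcribed.
→ *jovU* is ON.
Shikimate is absent, so MorX is inactive.
With no repressor bound, *purA* is transcribed.
So PurA is produced and active.
With repressor PurA bound, *orvP* is not transcribed.
→ *orvP* is OFF.
1 of the 4 genes is transcribed.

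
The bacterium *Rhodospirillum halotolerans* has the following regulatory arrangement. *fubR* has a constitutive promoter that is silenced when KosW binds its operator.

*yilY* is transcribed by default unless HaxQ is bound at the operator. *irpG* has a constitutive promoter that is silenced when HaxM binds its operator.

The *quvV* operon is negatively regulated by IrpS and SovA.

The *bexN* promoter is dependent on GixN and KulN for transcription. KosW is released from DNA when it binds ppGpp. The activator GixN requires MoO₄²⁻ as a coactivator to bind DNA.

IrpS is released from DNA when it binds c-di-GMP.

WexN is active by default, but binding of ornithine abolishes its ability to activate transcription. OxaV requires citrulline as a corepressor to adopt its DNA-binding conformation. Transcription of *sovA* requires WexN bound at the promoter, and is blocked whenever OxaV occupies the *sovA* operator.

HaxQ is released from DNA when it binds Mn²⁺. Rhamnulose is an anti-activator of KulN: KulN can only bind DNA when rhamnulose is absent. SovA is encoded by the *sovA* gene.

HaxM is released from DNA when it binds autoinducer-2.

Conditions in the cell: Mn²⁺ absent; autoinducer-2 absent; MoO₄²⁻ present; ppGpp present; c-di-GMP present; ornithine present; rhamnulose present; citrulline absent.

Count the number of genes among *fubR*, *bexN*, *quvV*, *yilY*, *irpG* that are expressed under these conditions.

ppGpp is present, so KosW is inactive.
With no repressor bound, *fubR* is transcribed.
→ *fubR* is ON.
MoO₄²⁻ is present, so GixN is active.
Rhamnulose is present, so KulN is inactive.
Required activator KulN is absent, so *bexN* is not transcribed.
→ *bexN* is OFF.
c-di-GMP is present, so IrpS is inactive.
Ornithine is present, so WexN is inactive.
Citrulline is absent, so OxaV is inactive.
Required activator WexN is absent, so *sovA* is not transcribed.
So SovA is not produced.
With no repressor bound, *quvV* is transcribed.
→ *quvV* is ON.
Mn²⁺ is absent, so HaxQ is active.
With repressor HaxQ bound, *yilY* is not transcribed.
→ *yilY* is OFF.
Autoinducer-2 is absent, so HaxM is active.
With repressor HaxM bound, *irpG* is not transcribed.
→ *irpG* is OFF.
2 of the 5 genes are transcribed.

2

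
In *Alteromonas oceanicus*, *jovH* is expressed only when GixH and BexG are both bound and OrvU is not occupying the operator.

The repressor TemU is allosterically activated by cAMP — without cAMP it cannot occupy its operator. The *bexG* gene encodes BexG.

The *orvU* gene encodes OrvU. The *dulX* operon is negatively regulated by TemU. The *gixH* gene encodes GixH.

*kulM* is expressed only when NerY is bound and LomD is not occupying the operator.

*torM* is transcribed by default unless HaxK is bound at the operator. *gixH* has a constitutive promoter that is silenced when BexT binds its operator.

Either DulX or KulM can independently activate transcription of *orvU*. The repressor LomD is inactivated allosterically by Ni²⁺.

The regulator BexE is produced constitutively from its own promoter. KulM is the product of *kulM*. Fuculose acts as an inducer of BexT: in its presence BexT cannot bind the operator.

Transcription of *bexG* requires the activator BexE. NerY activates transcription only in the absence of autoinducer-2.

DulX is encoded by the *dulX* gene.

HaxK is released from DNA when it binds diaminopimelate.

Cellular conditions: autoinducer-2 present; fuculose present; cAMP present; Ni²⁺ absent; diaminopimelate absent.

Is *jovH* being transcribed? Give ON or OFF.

ON

Fuculose is present, so BexT is inactive.
With no repressor bound, *gixH* is transcribed.
So GixH is produced and active.
cAMP is present, so TemU is active.
With repressor TemU bound, *dulX* is not transcribed.
So DulX is not produced.
Autoinducer-2 is present, so NerY is inactive.
Ni²⁺ is absent, so LomD is active.
With repressor LomD bound, *kulM* is not transcribed.
So KulM is not produced.
No activator is available at the *orvU* promoter, so *orvU* is not transcribed.
So OrvU is not produced.
BexE is produced constitutively and is active.
No repressor is bound and BexE is active, so *bexG* is transcribed.
So BexG is produced and active.
No repressor is bound and GixH and BexG are active, so *jovH* is transcribed.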